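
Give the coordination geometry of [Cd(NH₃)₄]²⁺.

tetrahedral

Ligand charges: ammonia is neutral. With an overall charge of +2 the cadmium centre must be in the +2 oxidation state.
Cd sits in group 12, so the d-electron count is 12 − 2 = 10.
With 4 monodentate ligands the coordination number is 4.
A d¹⁰ ion has no crystal-field stabilisation preference between square planar and tetrahedral, so four ligands adopt the sterically favoured tetrahedral geometry.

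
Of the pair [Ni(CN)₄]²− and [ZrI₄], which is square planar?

For [Ni(CN)₄]²−: Each cyanide is −1; balancing the −2 overall charge requires Ni(II). Group 10 minus oxidation state 2 gives a d⁸ configuration. Cyanide is a strong-field ligand (high in the spectrochemical series). A 3d d⁸ ion with strong-field ligands gains enough CFSE to favour square planar over tetrahedral. → square planar.
For [ZrI₄]: Each iodide is −1; balancing the 0 overall charge requires Zr(IV). Zr sits in group 4, so the d-electron count is 4 − 4 = 0. A d⁰ ion has no crystal-field stabilisation preference between square planar and tetrahedral, so four ligands adopt the sterically favoured tetrahedral geometry. → tetrahedral.

[Ni(CN)₄]²−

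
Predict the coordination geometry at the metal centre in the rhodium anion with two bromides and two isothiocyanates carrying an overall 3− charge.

square planar

Each bromide is −1; each isothiocyanate is −1; balancing the −3 overall charge requires Rh(I).
Rh sits in group 9, so the d-electron count is 9 − 1 = 8.
Coordination number: 4.
A 4d d⁸ ion has a large crystal-field splitting; square planar leaves the high-energy d_{x²−y²} orbital empty and maximises CFSE.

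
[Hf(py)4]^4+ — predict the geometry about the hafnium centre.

Ligand charges: pyridine is neutral. With an overall charge of +4 the hafnium centre must be in the +4 oxidation state.
Group 4 minus oxidation state 4 gives a d⁰ configuration.
Coordination number: 4.
A d⁰ ion has no crystal-field stabilisation preference between square planar and tetrahedral, so four ligands adopt the sterically favoured tetrahedral geometry.

tetrahedral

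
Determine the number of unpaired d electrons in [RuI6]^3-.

1

Ligand charges: each iodide is −1. With an overall charge of −3 the ruthenium centre must be in the +3 oxidation state.
Ruthenium is a group-8 element; Ru(III) is therefore d⁵.
The spin state decides the count: a 4d ion has a large Δₒ and is invariably low-spin.
An octahedral low-spin d⁵ ion is t₂g⁵e_g⁰, giving 1 unpaired electron.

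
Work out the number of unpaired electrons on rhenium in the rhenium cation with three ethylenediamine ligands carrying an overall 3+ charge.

Ethylenediamine is neutral; balancing the +3 overall charge requires Re(III).
Group 7 minus oxidation state 3 gives a d⁴ configuration.
Counting donor atoms: 3×ethylenediamine (bidentate) → 6 donors. Coordination number = 6.
The spin state decides the count: a 5d ion has a large Δₒ and is invariably low-spin.
An octahedral low-spin d⁴ ion is t₂g⁴e_g⁰, giving 2 unpaired electrons.

2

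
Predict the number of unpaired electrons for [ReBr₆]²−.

Ligand charges: each bromide is −1. With an overall charge of −2 the rhenium centre must be in the +4 oxidation state.
Group 7 minus oxidation state 4 gives a d³ configuration.
In an octahedral field the d³ configuration is t₂g³e_g⁰ (only one arrangement possible), giving 3 unpaired electrons.

3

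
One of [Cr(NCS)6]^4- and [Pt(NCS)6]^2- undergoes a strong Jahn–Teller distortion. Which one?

[Cr(NCS)6]^4-

[Cr(NCS)6]^4-: Ligand charges: each isothiocyanate is −1. With an overall charge of −4 the chromium centre must be in the +2 oxidation state. Cr sits in group 6, so the d-electron count is 6 − 2 = 4. Isothiocyanate is a weak-field ligand for a first-row metal, so the complex is high-spin. The t₂g³e_g¹ (high-spin) configuration has an unevenly filled e_g set; the Jahn–Teller theorem predicts a tetragonal distortion (typically axial elongation) to lift the degeneracy.
[Pt(NCS)6]^2-: Each isothiocyanate is −1; balancing the −2 overall charge requires Pt(IV). Platinum is a group-10 element; Pt(IV) is therefore d⁶. A 5d ion has a large Δₒ and is invariably low-spin. The d⁶ configuration leaves the e_g set evenly filled (or empty) — no strong Jahn–Teller driving force.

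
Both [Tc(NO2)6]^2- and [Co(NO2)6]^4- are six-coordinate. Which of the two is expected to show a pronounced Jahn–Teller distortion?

[Tc(NO2)6]^2-: Each nitro (N-bound nitrite) is −1; balancing the −2 overall charge requires Tc(IV). Group 7 minus oxidation state 4 gives a d³ configuration. The d³ configuration leaves the e_g set evenly filled (or empty) — no strong Jahn–Teller driving force.
[Co(NO2)6]^4-: Ligand charges: each nitro (N-bound nitrite) is −1. With an overall charge of −4 the cobalt centre must be in the +2 oxidation state. Cobalt is a group-9 element; Co(II) is therefore d⁷. Nitro (N-bound nitrite) is a strong-field ligand (high in the spectrochemical series) for a first-row metal, so the complex is low-spin. The t₂g⁶e_g¹ (low-spin) configuration has an unevenly filled e_g set; the Jahn–Teller theorem predicts a tetragonal distortion (typically axial elongation) to lift the degeneracy.

[Co(NO2)6]^4-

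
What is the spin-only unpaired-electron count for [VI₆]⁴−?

Ligand charges: each iodide is −1. With an overall charge of −4 the vanadium centre must be in the +2 oxidation state.
Vanadium is a group-5 element; V(II) is therefore d³.
In an octahedral field the d³ configuration is t₂g³e_g⁰ (only one arrangement possible), giving 3 unpaired electrons.

3 unpaired electrons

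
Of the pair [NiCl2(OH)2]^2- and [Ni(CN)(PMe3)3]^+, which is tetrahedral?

[NiCl2(OH)2]^2-

For [NiCl2(OH)2]^2-: Ligand charges: each chloride is −1; each hydroxide is −1. With an overall charge of −2 the nickel centre must be in the +2 oxidation state. Nickel is a group-10 element; Ni(II) is therefore d⁸. Chloride and hydroxide are weak-field ligands. With weak-field ligands the CFSE gain from square planar is small, so a 3d d⁸ ion takes the sterically preferred tetrahedral geometry. → tetrahedral.
For [Ni(CN)(PMe3)3]^+: Each cyanide is −1; trimethylphosphine is neutral; balancing the +1 overall charge requires Ni(II). Group 10 minus oxidation state 2 gives a d⁸ configuration. Cyanide and trimethylphosphine are strong-field ligands (high in the spectrochemical series). A 3d d⁸ ion with strong-field ligands gains enough CFSE to favour square planar over tetrahedral. → square planar.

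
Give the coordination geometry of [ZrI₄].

tetrahedral

Ligand charges: each iodide is −1. With an overall charge of 0 the zirconium centre must be in the +4 oxidation state.
Zr sits in group 4, so the d-electron count is 4 − 4 = 0.
With 4 monodentate ligands the coordination number is 4.
A d⁰ ion has no crystal-field stabilisation preference between square planar and tetrahedral, so four ligands adopt the sterically favoured tetrahedral geometry.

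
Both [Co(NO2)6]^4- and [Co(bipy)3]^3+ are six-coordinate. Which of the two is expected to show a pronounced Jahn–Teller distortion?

[Co(NO2)6]^4-: Summing ligand charges against the −4 overall charge gives an oxidation state of +2 for cobalt. Co sits in group 9, so the d-electron count is 9 − 2 = 7. Nitro (N-bound nitrite) is a strong-field ligand (high in the spectrochemical series) for a first-row metal, so the complex is low-spin. The t₂g⁶e_g¹ (low-spin) configuration has an unevenly filled e_g set; the Jahn–Teller theorem predicts a tetragonal distortion (typically axial elongation) to lift the degeneracy.
[Co(bipy)3]^3+: Summing ligand charges against the +3 overall charge gives an oxidation state of +3 for cobalt. Group 9 minus oxidation state 3 gives a d⁶ configuration. Co(III) has an exceptionally large octahedral splitting and is low-spin with essentially every ligand except fluoride. The d⁶ configuration leaves the e_g set evenly filled (or empty) — no strong Jahn–Teller driving force.

[Co(NO2)6]^4-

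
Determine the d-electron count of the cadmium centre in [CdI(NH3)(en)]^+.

Each iodide is −1; ammonia is neutral; ethylenediamine is neutral; balancing the +1 overall charge requires Cd(II).
Cadmium is a group-12 element; Cd(II) is therefore d¹⁰.

d10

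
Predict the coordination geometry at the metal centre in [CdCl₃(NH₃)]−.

Each chloride is −1; ammonia is neutral; balancing the −1 overall charge requires Cd(II).
Cd sits in group 12, so the d-electron count is 12 − 2 = 10.
With 4 monodentate ligands the coordination number is 4.
A d¹⁰ ion has no crystal-field stabilisation preference between square planar and tetrahedral, so four ligands adopt the sterically favoured tetrahedral geometry.

tetrahedral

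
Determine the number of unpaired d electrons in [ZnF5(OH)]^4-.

0 unpaired electrons

Summing ligand charges against the −4 overall charge gives an oxidation state of +2 for zinc.
Zinc is a group-12 element; Zn(II) is therefore d¹⁰.
In an octahedral field the d¹⁰ configuration is t₂g⁶e_g⁴, giving 0 unpaired electrons.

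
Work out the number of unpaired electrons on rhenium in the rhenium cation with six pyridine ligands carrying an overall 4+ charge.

3

Summing ligand charges against the +4 overall charge gives an oxidation state of +4 for rhenium.
Rhenium is a group-7 element; Re(IV) is therefore d³.
In an octahedral field the d³ configuration is t₂g³e_g⁰ (only one arrangement possible), giving 3 unpaired electrons.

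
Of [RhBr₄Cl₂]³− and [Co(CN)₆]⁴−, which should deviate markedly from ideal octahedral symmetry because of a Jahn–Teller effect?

[RhBr₄Cl₂]³−: Summing ligand charges against the −3 overall charge gives an oxidation state of +3 for rhodium. Group 9 minus oxidation state 3 gives a d⁶ configuration. A 4d ion has a large Δₒ and is invariably low-spin. The d⁶ configuration leaves the e_g set evenly filled (or empty) — no strong Jahn–Teller driving force.
[Co(CN)₆]⁴−: Ligand charges: each cyanide is −1. With an overall charge of −4 the cobalt centre must be in the +2 oxidation state. Group 9 minus oxidation state 2 gives a d⁷ configuration. Cyanide is a strong-field ligand (high in the spectrochemical series) for a first-row metal, so the complex is low-spin. The t₂g⁶e_g¹ (low-spin) configuration has an unevenly filled e_g set; the Jahn–Teller theorem predicts a tetragonal distortion (typically axial elongation) to lift the degeneracy.

[Co(CN)₆]⁴−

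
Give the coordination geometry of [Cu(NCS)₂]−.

Each isothiocyanate is −1; balancing the −1 overall charge requires Cu(I).
Group 11 minus oxidation state 1 gives a d¹⁰ configuration.
Coordination number: 2.
A d¹⁰ ion with only two ligands adopts a linear arrangement (sp hybridisation; no CFSE preference).

linear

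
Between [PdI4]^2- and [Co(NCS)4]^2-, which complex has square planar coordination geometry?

[PdI4]^2-

For [PdI4]^2-: Ligand charges: each iodide is −1. With an overall charge of −2 the palladium centre must be in the +2 oxidation state. Palladium is a group-10 element; Pd(II) is therefore d⁸. A 4d d⁸ ion has a large crystal-field splitting; square planar leaves the high-energy d_{x²−y²} orbital empty and maximises CFSE. → square planar.
For [Co(NCS)4]^2-: Each isothiocyanate is −1; balancing the −2 overall charge requires Co(II). Group 9 minus oxidation state 2 gives a d⁷ configuration. For a high-spin 3d d⁷ ion with weak-field ligands the small Δₜ gives little square-planar CFSE advantage, so four ligands adopt the sterically favoured tetrahedral geometry. → tetrahedral.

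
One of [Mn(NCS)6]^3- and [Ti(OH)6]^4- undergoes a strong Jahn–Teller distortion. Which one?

[Mn(NCS)6]^3-

[Mn(NCS)6]^3-: Summing ligand charges against the −3 overall charge gives an oxidation state of +3 for manganese. Group 7 minus oxidation state 3 gives a d⁴ configuration. Isothiocyanate is a weak-field ligand for a first-row metal, so the complex is high-spin. The t₂g³e_g¹ (high-spin) configuration has an unevenly filled e_g set; the Jahn–Teller theorem predicts a tetragonal distortion (typically axial elongation) to lift the degeneracy.
[Ti(OH)6]^4-: Each hydroxide is −1; balancing the −4 overall charge requires Ti(II). Group 4 minus oxidation state 2 gives a d² configuration. The d² configuration leaves the e_g set evenly filled (or empty) — no strong Jahn–Teller driving force.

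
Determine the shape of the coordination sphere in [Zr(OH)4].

Each hydroxide is −1; balancing the 0 overall charge requires Zr(IV).
Group 4 minus oxidation state 4 gives a d⁰ configuration.
With 4 monodentate ligands the coordination number is 4.
A d⁰ ion has no crystal-field stabilisation preference between square planar and tetrahedral, so four ligands adopt the sterically favoured tetrahedral geometry.

tetrahedral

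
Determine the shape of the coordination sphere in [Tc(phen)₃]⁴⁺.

1,10-phenanthroline is neutral; balancing the +4 overall charge requires Tc(IV).
Group 7 minus oxidation state 4 gives a d³ configuration.
Counting donor atoms: 3×1,10-phenanthroline (bidentate) → 6 donors. Coordination number = 6.
Six donors around a single metal centre give an octahedral coordination sphere.

octahedral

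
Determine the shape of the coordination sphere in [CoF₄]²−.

Ligand charges: each fluoride is −1. With an overall charge of −2 the cobalt centre must be in the +2 oxidation state.
Co sits in group 9, so the d-electron count is 9 − 2 = 7.
Coordination number: 4.
Fluoride is a weak-field ligand.
For a high-spin 3d d⁷ ion with weak-field ligands the small Δₜ gives little square-planar CFSE advantage, so four ligands adopt the sterically favoured tetrahedral geometry.

tetrahedral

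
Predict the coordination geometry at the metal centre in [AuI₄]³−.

Summing ligand charges against the −3 overall charge gives an oxidation state of +1 for gold.
Gold is a group-11 element; Au(I) is therefore d¹⁰.
Coordination number: 4.
A d¹⁰ ion has no crystal-field stabilisation preference between square planar and tetrahedral, so four ligands adopt the sterically favoured tetrahedral geometry.

tetrahedral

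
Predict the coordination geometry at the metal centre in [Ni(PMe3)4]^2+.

Ligand charges: trimethylphosphine is neutral. With an overall charge of +2 the nickel centre must be in the +2 oxidation state.
Nickel is a group-10 element; Ni(II) is therefore d⁸.
Coordination number: 4.
Trimethylphosphine is a strong-field ligand (high in the spectrochemical series).
A 3d d⁸ ion with strong-field ligands gains enough CFSE to favour square planar over tetrahedral.

square planar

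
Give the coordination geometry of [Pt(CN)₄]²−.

square planar

Ligand charges: each cyanide is −1. With an overall charge of −2 the platinum centre must be in the +2 oxidation state.
Pt sits in group 10, so the d-electron count is 10 − 2 = 8.
With 4 monodentate ligands the coordination number is 4.
A 5d d⁸ ion has a large crystal-field splitting; square planar leaves the high-energy d_{x²−y²} orbital empty and maximises CFSE.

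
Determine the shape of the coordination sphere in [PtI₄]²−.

Summing ligand charges against the −2 overall charge gives an oxidation state of +2 for platinum.
Platinum is a group-10 element; Pt(II) is therefore d⁸.
With 4 monodentate ligands the coordination number is 4.
A 5d d⁸ ion has a large crystal-field splitting; square planar leaves the high-energy d_{x²−y²} orbital empty and maximises CFSE.

square planar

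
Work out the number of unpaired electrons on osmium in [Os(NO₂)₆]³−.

Each nitro (N-bound nitrite) is −1; balancing the −3 overall charge requires Os(III).
Osmium is a group-8 element; Os(III) is therefore d⁵.
The spin state decides the count: a 5d ion has a large Δₒ and is invariably low-spin.
An octahedral low-spin d⁵ ion is t₂g⁵e_g⁰, giving 1 unpaired electron.

1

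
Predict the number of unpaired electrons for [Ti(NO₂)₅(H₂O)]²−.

1 unpaired electron

Each nitro (N-bound nitrite) is −1; water is neutral; balancing the −2 overall charge requires Ti(III).
Titanium is a group-4 element; Ti(III) is therefore d¹.
In an octahedral field the d¹ configuration is t₂g¹e_g⁰ (only one arrangement possible), giving 1 unpaired electron.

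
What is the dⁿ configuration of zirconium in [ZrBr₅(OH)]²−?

Ligand charges: each bromide is −1; each hydroxide is −1. With an overall charge of −2 the zirconium centre must be in the +4 oxidation state.
Group 4 minus oxidation state 4 gives a d⁰ configuration.

d⁰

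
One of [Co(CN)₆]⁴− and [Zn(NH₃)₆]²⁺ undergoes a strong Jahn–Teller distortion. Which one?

[Co(CN)₆]⁴−

[Co(CN)₆]⁴−: Each cyanide is −1; balancing the −4 overall charge requires Co(II). Group 9 minus oxidation state 2 gives a d⁷ configuration. Cyanide is a strong-field ligand (high in the spectrochemical series) for a first-row metal, so the complex is low-spin. The t₂g⁶e_g¹ (low-spin) configuration has an unevenly filled e_g set; the Jahn–Teller theorem predicts a tetragonal distortion (typically axial elongation) to lift the degeneracy.
[Zn(NH₃)₆]²⁺: Ammonia is neutral; balancing the +2 overall charge requires Zn(II). Zn sits in group 12, so the d-electron count is 12 − 2 = 10. The d¹⁰ configuration leaves the e_g set evenly filled (or empty) — no strong Jahn–Teller driving force.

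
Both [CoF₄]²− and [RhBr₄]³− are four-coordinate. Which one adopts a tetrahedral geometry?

For [CoF₄]²−: Summing ligand charges against the −2 overall charge gives an oxidation state of +2 for cobalt. Cobalt is a group-9 element; Co(II) is therefore d⁷. For a high-spin 3d d⁷ ion with weak-field ligands the small Δₜ gives little square-planar CFSE advantage, so four ligands adopt the sterically favoured tetrahedral geometry. → tetrahedral.
For [RhBr₄]³−: Summing ligand charges against the −3 overall charge gives an oxidation state of +1 for rhodium. Group 9 minus oxidation state 1 gives a d⁸ configuration. A 4d d⁸ ion has a large crystal-field splitting; square planar leaves the high-energy d_{x²−y²} orbital empty and maximises CFSE. → square planar.

[CoF₄]²−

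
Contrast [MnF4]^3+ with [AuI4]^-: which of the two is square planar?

For [MnF4]^3+: Summing ligand charges against the +3 overall charge gives an oxidation state of +7 for manganese. Manganese is a group-7 element; Mn(VII) is therefore d⁰. A d⁰ ion has no crystal-field stabilisation preference between square planar and tetrahedral, so four ligands adopt the sterically favoured tetrahedral geometry. → tetrahedral.
For [AuI4]^-: Ligand charges: each iodide is −1. With an overall charge of −1 the gold centre must be in the +3 oxidation state. Gold is a group-11 element; Au(III) is therefore d⁸. A 5d d⁸ ion has a large crystal-field splitting; square planar leaves the high-energy d_{x²−y²} orbital empty and maximises CFSE. → square planar.

[AuI4]^-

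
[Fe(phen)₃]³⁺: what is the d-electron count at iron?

d5

Ligand charges: 1,10-phenanthroline is neutral. With an overall charge of +3 the iron centre must be in the +3 oxidation state.
Iron is a group-8 element; Fe(III) is therefore d⁵.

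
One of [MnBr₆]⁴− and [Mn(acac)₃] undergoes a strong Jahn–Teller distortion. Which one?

[MnBr₆]⁴−: Summing ligand charges against the −4 overall charge gives an oxidation state of +2 for manganese. Mn sits in group 7, so the d-electron count is 7 − 2 = 5. Bromide is a weak-field ligand for a first-row metal, so the complex is high-spin. The d⁵ configuration leaves the e_g set evenly filled (or empty) — no strong Jahn–Teller driving force.
[Mn(acac)₃]: Summing ligand charges against the 0 overall charge gives an oxidation state of +3 for manganese. Mn sits in group 7, so the d-electron count is 7 − 3 = 4. Acetylacetonate is a weak-field ligand for a first-row metal, so the complex is high-spin. The t₂g³e_g¹ (high-spin) configuration has an unevenly filled e_g set; the Jahn–Teller theorem predicts a tetragonal distortion (typically axial elongation) to lift the degeneracy.

[Mn(acac)₃]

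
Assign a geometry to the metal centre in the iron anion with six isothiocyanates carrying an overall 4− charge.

octahedral

Ligand charges: each isothiocyanate is −1. With an overall charge of −4 the iron centre must be in the +2 oxidation state.
Fe sits in group 8, so the d-electron count is 8 − 2 = 6.
With 6 monodentate ligands the coordination number is 6.
Six donors around a single metal centre give an octahedral coordination sphere.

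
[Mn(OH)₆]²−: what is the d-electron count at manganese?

d³

Each hydroxide is −1; balancing the −2 overall charge requires Mn(IV).
Group 7 minus oxidation state 4 gives a d³ configuration.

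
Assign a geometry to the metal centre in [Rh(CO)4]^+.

square planar

Summing ligand charges against the +1 overall charge gives an oxidation state of +1 for rhodium.
Rh sits in group 9, so the d-electron count is 9 − 1 = 8.
With 4 monodentate ligands the coordination number is 4.
A 4d d⁸ ion has a large crystal-field splitting; square planar leaves the high-energy d_{x²−y²} orbital empty and maximises CFSE.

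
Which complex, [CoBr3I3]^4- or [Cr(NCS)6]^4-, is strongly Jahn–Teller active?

[CoBr3I3]^4-: Summing ligand charges against the −4 overall charge gives an oxidation state of +2 for cobalt. Co sits in group 9, so the d-electron count is 9 − 2 = 7. Bromide and iodide are weak-field ligands for a first-row metal, so the complex is high-spin. The d⁷ configuration leaves the e_g set evenly filled (or empty) — no strong Jahn–Teller driving force.
[Cr(NCS)6]^4-: Ligand charges: each isothiocyanate is −1. With an overall charge of −4 the chromium centre must be in the +2 oxidation state. Group 6 minus oxidation state 2 gives a d⁴ configuration. Isothiocyanate is a weak-field ligand for a first-row metal, so the complex is high-spin. The t₂g³e_g¹ (high-spin) configuration has an unevenly filled e_g set; the Jahn–Teller theorem predicts a tetragonal distortion (typically axial elongation) to lift the degeneracy.

[Cr(NCS)6]^4-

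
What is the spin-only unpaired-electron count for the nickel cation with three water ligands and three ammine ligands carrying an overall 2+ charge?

Water is neutral; ammonia is neutral; balancing the +2 overall charge requires Ni(II).
Nickel is a group-10 element; Ni(II) is therefore d⁸.
In an octahedral field the d⁸ configuration is t₂g⁶e_g² (only one arrangement possible), giving 2 unpaired electrons.

2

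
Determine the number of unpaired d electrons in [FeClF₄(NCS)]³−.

Ligand charges: each chloride is −1; each fluoride is −1; each isothiocyanate is −1. With an overall charge of −3 the iron centre must be in the +3 oxidation state.
Iron is a group-8 element; Fe(III) is therefore d⁵.
The spin state decides the count: Chloride, fluoride, and isothiocyanate are weak-field ligands for a first-row metal, so the complex is high-spin.
An octahedral high-spin d⁵ ion is t₂g³e_g², giving 5 unpaired electrons.

5 unpaired electrons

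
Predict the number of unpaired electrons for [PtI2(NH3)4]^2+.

Each iodide is −1; ammonia is neutral; balancing the +2 overall charge requires Pt(IV).
Pt sits in group 10, so the d-electron count is 10 − 4 = 6.
The spin state decides the count: a 5d ion has a large Δₒ and is invariably low-spin.
An octahedral low-spin d⁶ ion is t₂g⁶e_g⁰, giving 0 unpaired electrons.

0 unpaired electrons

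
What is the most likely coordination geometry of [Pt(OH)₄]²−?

square planar

Ligand charges: each hydroxide is −1. With an overall charge of −2 the platinum centre must be in the +2 oxidation state.
Pt sits in group 10, so the d-electron count is 10 − 2 = 8.
Coordination number: 4.
A 5d d⁸ ion has a large crystal-field splitting; square planar leaves the high-energy d_{x²−y²} orbital empty and maximises CFSE.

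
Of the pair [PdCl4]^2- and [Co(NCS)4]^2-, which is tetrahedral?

For [PdCl4]^2-: Summing ligand charges against the −2 overall charge gives an oxidation state of +2 for palladium. Pd sits in group 10, so the d-electron count is 10 − 2 = 8. A 4d d⁸ ion has a large crystal-field splitting; square planar leaves the high-energy d_{x²−y²} orbital empty and maximises CFSE. → square planar.
For [Co(NCS)4]^2-: Each isothiocyanate is −1; balancing the −2 overall charge requires Co(II). Group 9 minus oxidation state 2 gives a d⁷ configuration. For a high-spin 3d d⁷ ion with weak-field ligands the small Δₜ gives little square-planar CFSE advantage, so four ligands adopt the sterically favoured tetrahedral geometry. → tetrahedral.

[Co(NCS)4]^2-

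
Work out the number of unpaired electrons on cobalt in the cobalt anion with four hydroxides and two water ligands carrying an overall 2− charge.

Ligand charges: each hydroxide is −1; water is neutral. With an overall charge of −2 the cobalt centre must be in the +2 oxidation state.
Cobalt is a group-9 element; Co(II) is therefore d⁷.
The spin state decides the count: Hydroxide is a weak-field ligand for a first-row metal, so the complex is high-spin.
An octahedral high-spin d⁷ ion is t₂g⁵e_g², giving 3 unpaired electrons.

3 unpaired electrons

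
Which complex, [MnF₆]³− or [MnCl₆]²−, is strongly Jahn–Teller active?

[MnF₆]³−: Summing ligand charges against the −3 overall charge gives an oxidation state of +3 for manganese. Group 7 minus oxidation state 3 gives a d⁴ configuration. Fluoride is a weak-field ligand for a first-row metal, so the complex is high-spin. The t₂g³e_g¹ (high-spin) configuration has an unevenly filled e_g set; the Jahn–Teller theorem predicts a tetragonal distortion (typically axial elongation) to lift the degeneracy.
[MnCl₆]²−: Summing ligand charges against the −2 overall charge gives an oxidation state of +4 for manganese. Mn sits in group 7, so the d-electron count is 7 − 4 = 3. The d³ configuration leaves the e_g set evenly filled (or empty) — no strong Jahn–Teller driving force.

[MnF₆]³−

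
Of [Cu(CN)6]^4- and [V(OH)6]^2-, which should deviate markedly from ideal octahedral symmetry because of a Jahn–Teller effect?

[Cu(CN)6]^4-

[Cu(CN)6]^4-: Ligand charges: each cyanide is −1. With an overall charge of −4 the copper centre must be in the +2 oxidation state. Group 11 minus oxidation state 2 gives a d⁹ configuration. The t₂g⁶e_g³ configuration has an unevenly filled e_g set; the Jahn–Teller theorem predicts a tetragonal distortion (typically axial elongation) to lift the degeneracy.
[V(OH)6]^2-: Summing ligand charges against the −2 overall charge gives an oxidation state of +4 for vanadium. V sits in group 5, so the d-electron count is 5 − 4 = 1. The d¹ configuration leaves the e_g set evenly filled (or empty) — no strong Jahn–Teller driving force.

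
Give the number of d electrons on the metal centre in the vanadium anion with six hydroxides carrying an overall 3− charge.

d²

Each hydroxide is −1; balancing the −3 overall charge requires V(III).
Vanadium is a group-5 element; V(III) is therefore d².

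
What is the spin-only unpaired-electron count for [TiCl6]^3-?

Summing ligand charges against the −3 overall charge gives an oxidation state of +3 for titanium.
Titanium is a group-4 element; Ti(III) is therefore d¹.
In an octahedral field the d¹ configuration is t₂g¹e_g⁰ (only one arrangement possible), giving 1 unpaired electron.

1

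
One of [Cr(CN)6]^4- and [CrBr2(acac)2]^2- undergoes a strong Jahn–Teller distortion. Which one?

[CrBr2(acac)2]^2-

[Cr(CN)6]^4-: Ligand charges: each cyanide is −1. With an overall charge of −4 the chromium centre must be in the +2 oxidation state. Chromium is a group-6 element; Cr(II) is therefore d⁴. Cyanide is a strong-field ligand (high in the spectrochemical series) for a first-row metal, so the complex is low-spin. The d⁴ configuration leaves the e_g set evenly filled (or empty) — no strong Jahn–Teller driving force.
[CrBr2(acac)2]^2-: Ligand charges: each bromide is −1; each acetylacetonate is −1. With an overall charge of −2 the chromium centre must be in the +2 oxidation state. Group 6 minus oxidation state 2 gives a d⁴ configuration. Acetylacetonate and bromide are weak-field ligands for a first-row metal, so the complex is high-spin. The t₂g³e_g¹ (high-spin) configuration has an unevenly filled e_g set; the Jahn–Teller theorem predicts a tetragonal distortion (typically axial elongation) to lift the degeneracy.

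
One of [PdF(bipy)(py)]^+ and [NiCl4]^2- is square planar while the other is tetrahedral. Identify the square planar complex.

For [PdF(bipy)(py)]^+: Ligand charges: each fluoride is −1; 2,2′-bipyridine is neutral; pyridine is neutral. With an overall charge of +1 the palladium centre must be in the +2 oxidation state. Pd sits in group 10, so the d-electron count is 10 − 2 = 8. A 4d d⁸ ion has a large crystal-field splitting; square planar leaves the high-energy d_{x²−y²} orbital empty and maximises CFSE. → square planar.
For [NiCl4]^2-: Each chloride is −1; balancing the −2 overall charge requires Ni(II). Ni sits in group 10, so the d-electron count is 10 − 2 = 8. Chloride is a weak-field ligand. With weak-field ligands the CFSE gain from square planar is small, so a 3d d⁸ ion takes the sterically preferred tetrahedral geometry. → tetrahedral.

[PdF(bipy)(py)]^+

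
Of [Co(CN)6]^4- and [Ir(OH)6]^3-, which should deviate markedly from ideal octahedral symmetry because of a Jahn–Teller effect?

[Co(CN)6]^4-

[Co(CN)6]^4-: Each cyanide is −1; balancing the −4 overall charge requires Co(II). Co sits in group 9, so the d-electron count is 9 − 2 = 7. Cyanide is a strong-field ligand (high in the spectrochemical series) for a first-row metal, so the complex is low-spin. The t₂g⁶e_g¹ (low-spin) configuration has an unevenly filled e_g set; the Jahn–Teller theorem predicts a tetragonal distortion (typically axial elongation) to lift the degeneracy.
[Ir(OH)6]^3-: Summing ligand charges against the −3 overall charge gives an oxidation state of +3 for iridium. Iridium is a group-9 element; Ir(III) is therefore d⁶. A 5d ion has a large Δₒ and is invariably low-spin. The d⁶ configuration leaves the e_g set evenly filled (or empty) — no strong Jahn–Teller driving force.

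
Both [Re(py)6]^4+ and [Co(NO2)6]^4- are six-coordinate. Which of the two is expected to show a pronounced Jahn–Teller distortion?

[Co(NO2)6]^4-

[Re(py)6]^4+: Pyridine is neutral; balancing the +4 overall charge requires Re(IV). Rhenium is a group-7 element; Re(IV) is therefore d³. The d³ configuration leaves the e_g set evenly filled (or empty) — no strong Jahn–Teller driving force.
[Co(NO2)6]^4-: Summing ligand charges against the −4 overall charge gives an oxidation state of +2 for cobalt. Co sits in group 9, so the d-electron count is 9 − 2 = 7. Nitro (N-bound nitrite) is a strong-field ligand (high in the spectrochemical series) for a first-row metal, so the complex is low-spin. The t₂g⁶e_g¹ (low-spin) configuration has an unevenly filled e_g set; the Jahn–Teller theorem predicts a tetragonal distortion (typically axial elongation) to lift the degeneracy.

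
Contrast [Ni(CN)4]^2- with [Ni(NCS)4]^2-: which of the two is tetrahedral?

[Ni(NCS)4]^2-

For [Ni(CN)4]^2-: Summing ligand charges against the −2 overall charge gives an oxidation state of +2 for nickel. Ni sits in group 10, so the d-electron count is 10 − 2 = 8. Cyanide is a strong-field ligand (high in the spectrochemical series). A 3d d⁸ ion with strong-field ligands gains enough CFSE to favour square planar over tetrahedral. → square planar.
For [Ni(NCS)4]^2-: Ligand charges: each isothiocyanate is −1. With an overall charge of −2 the nickel centre must be in the +2 oxidation state. Ni sits in group 10, so the d-electron count is 10 − 2 = 8. Isothiocyanate is a weak-field ligand. With weak-field ligands the CFSE gain from square planar is small, so a 3d d⁸ ion takes the sterically preferred tetrahedral geometry. → tetrahedral.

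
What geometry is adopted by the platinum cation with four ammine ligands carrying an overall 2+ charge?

square planar

Ammonia is neutral; balancing the +2 overall charge requires Pt(II).
Pt sits in group 10, so the d-electron count is 10 − 2 = 8.
With 4 monodentate ligands the coordination number is 4.
A 5d d⁸ ion has a large crystal-field splitting; square planar leaves the high-energy d_{x²−y²} orbital empty and maximises CFSE.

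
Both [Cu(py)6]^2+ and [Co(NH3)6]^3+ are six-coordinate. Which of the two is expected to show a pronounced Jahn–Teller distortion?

[Cu(py)6]^2+: Ligand charges: pyridine is neutral. With an overall charge of +2 the copper centre must be in the +2 oxidation state. Cu sits in group 11, so the d-electron count is 11 − 2 = 9. The t₂g⁶e_g³ configuration has an unevenly filled e_g set; the Jahn–Teller theorem predicts a tetragonal distortion (typically axial elongation) to lift the degeneracy.
[Co(NH3)6]^3+: Summing ligand charges against the +3 overall charge gives an oxidation state of +3 for cobalt. Co sits in group 9, so the d-electron count is 9 − 3 = 6. Co(III) has an exceptionally large octahedral splitting and is low-spin with essentially every ligand except fluoride. The d⁶ configuration leaves the e_g set evenly filled (or empty) — no strong Jahn–Teller driving force.

[Cu(py)6]^2+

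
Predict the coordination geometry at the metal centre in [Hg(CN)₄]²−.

tetrahedral

Summing ligand charges against the −2 overall charge gives an oxidation state of +2 for mercury.
Group 12 minus oxidation state 2 gives a d¹⁰ configuration.
Coordination number: 4.
A d¹⁰ ion has no crystal-field stabilisation preference between square planar and tetrahedral, so four ligands adopt the sterically favoured tetrahedral geometry.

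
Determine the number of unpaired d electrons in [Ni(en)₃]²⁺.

2

Summing ligand charges against the +2 overall charge gives an oxidation state of +2 for nickel.
Nickel is a group-10 element; Ni(II) is therefore d⁸.
Counting donor atoms: 3×ethylenediamine (bidentate) → 6 donors. Coordination number = 6.
In an octahedral field the d⁸ configuration is t₂g⁶e_g² (only one arrangement possible), giving 2 unpaired electrons.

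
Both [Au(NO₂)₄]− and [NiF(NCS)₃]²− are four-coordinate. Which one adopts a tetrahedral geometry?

[NiF(NCS)₃]²−

For [Au(NO₂)₄]−: Each nitro (N-bound nitrite) is −1; balancing the −1 overall charge requires Au(III). Au sits in group 11, so the d-electron count is 11 − 3 = 8. A 5d d⁸ ion has a large crystal-field splitting; square planar leaves the high-energy d_{x²−y²} orbital empty and maximises CFSE. → square planar.
For [NiF(NCS)₃]²−: Ligand charges: each fluoride is −1; each isothiocyanate is −1. With an overall charge of −2 the nickel centre must be in the +2 oxidation state. Ni sits in group 10, so the d-electron count is 10 − 2 = 8. Fluoride and isothiocyanate are weak-field ligands. With weak-field ligands the CFSE gain from square planar is small, so a 3d d⁸ ion takes the sterically preferred tetrahedral geometry. → tetrahedral.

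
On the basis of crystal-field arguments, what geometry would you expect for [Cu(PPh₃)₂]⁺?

Ligand charges: triphenylphosphine is neutral. With an overall charge of +1 the copper centre must be in the +1 oxidation state.
Copper is a group-11 element; Cu(I) is therefore d¹⁰.
With 2 monodentate ligands the coordination number is 2.
A d¹⁰ ion with only two ligands adopts a linear arrangement (sp hybridisation; no CFSE preference).

linear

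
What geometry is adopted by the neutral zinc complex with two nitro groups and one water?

trigonal planar

Summing ligand charges against the 0 overall charge gives an oxidation state of +2 for zinc.
Zinc is a group-12 element; Zn(II) is therefore d¹⁰.
With 3 monodentate ligands the coordination number is 3.
Three ligands around a d¹⁰ centre minimise repulsion in a trigonal-planar arrangement.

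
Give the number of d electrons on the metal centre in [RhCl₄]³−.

Ligand charges: each chloride is −1. With an overall charge of −3 the rhodium centre must be in the +1 oxidation state.
Group 9 minus oxidation state 1 gives a d⁸ configuration.

d8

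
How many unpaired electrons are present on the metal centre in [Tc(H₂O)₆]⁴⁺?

Water is neutral; balancing the +4 overall charge requires Tc(IV).
Tc sits in group 7, so the d-electron count is 7 − 4 = 3.
In an octahedral field the d³ configuration is t₂g³e_g⁰ (only one arrangement possible), giving 3 unpaired electrons.

3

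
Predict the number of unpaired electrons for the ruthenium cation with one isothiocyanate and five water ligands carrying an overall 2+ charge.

Summing ligand charges against the +2 overall charge gives an oxidation state of +3 for ruthenium.
Ruthenium is a group-8 element; Ru(III) is therefore d⁵.
The spin state decides the count: a 4d ion has a large Δₒ and is invariably low-spin.
An octahedral low-spin d⁵ ion is t₂g⁵e_g⁰, giving 1 unpaired electron.

1 unpaired electron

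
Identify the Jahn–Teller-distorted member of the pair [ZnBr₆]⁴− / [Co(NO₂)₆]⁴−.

[Co(NO₂)₆]⁴−

[ZnBr₆]⁴−: Each bromide is −1; balancing the −4 overall charge requires Zn(II). Group 12 minus oxidation state 2 gives a d¹⁰ configuration. The d¹⁰ configuration leaves the e_g set evenly filled (or empty) — no strong Jahn–Teller driving force.
[Co(NO₂)₆]⁴−: Each nitro (N-bound nitrite) is −1; balancing the −4 overall charge requires Co(II). Co sits in group 9, so the d-electron count is 9 − 2 = 7. Nitro (N-bound nitrite) is a strong-field ligand (high in the spectrochemical series) for a first-row metal, so the complex is low-spin. The t₂g⁶e_g¹ (low-spin) configuration has an unevenly filled e_g set; the Jahn–Teller theorem predicts a tetragonal distortion (typically axial elongation) to lift the degeneracy.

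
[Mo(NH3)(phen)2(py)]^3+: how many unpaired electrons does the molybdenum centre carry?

3

Ammonia is neutral; 1,10-phenanthroline is neutral; pyridine is neutral; balancing the +3 overall charge requires Mo(III).
Mo sits in group 6, so the d-electron count is 6 − 3 = 3.
Counting donor atoms: 1×ammonia (monodentate) → 1 donor; 2×1,10-phenanthroline (bidentate) → 4 donors; 1×pyridine (monodentate) → 1 donor. Coordination number = 6.
In an octahedral field the d³ configuration is t₂g³e_g⁰ (only one arrangement possible), giving 3 unpaired electrons.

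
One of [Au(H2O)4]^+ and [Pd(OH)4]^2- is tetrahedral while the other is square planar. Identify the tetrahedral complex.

[Au(H2O)4]^+

For [Au(H2O)4]^+: Water is neutral; balancing the +1 overall charge requires Au(I). Au sits in group 11, so the d-electron count is 11 − 1 = 10. A d¹⁰ ion has no crystal-field stabilisation preference between square planar and tetrahedral, so four ligands adopt the sterically favoured tetrahedral geometry. → tetrahedral.
For [Pd(OH)4]^2-: Ligand charges: each hydroxide is −1. With an overall charge of −2 the palladium centre must be in the +2 oxidation state. Palladium is a group-10 element; Pd(II) is therefore d⁸. A 4d d⁸ ion has a large crystal-field splitting; square planar leaves the high-energy d_{x²−y²} orbital empty and maximises CFSE. → square planar.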